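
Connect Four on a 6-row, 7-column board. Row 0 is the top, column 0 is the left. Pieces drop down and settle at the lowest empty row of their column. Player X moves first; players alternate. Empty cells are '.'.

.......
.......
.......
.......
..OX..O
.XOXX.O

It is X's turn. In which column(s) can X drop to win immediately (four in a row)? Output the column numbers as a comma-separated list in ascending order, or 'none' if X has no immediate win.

Answer: none

Derivation:
col 0: drop X → no win
col 1: drop X → no win
col 2: drop X → no win
col 3: drop X → no win
col 4: drop X → no win
col 5: drop X → no win
col 6: drop X → no win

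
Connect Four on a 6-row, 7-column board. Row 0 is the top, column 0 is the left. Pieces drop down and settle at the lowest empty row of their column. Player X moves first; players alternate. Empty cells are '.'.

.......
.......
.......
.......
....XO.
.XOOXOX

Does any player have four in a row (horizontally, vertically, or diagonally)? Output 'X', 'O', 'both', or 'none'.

none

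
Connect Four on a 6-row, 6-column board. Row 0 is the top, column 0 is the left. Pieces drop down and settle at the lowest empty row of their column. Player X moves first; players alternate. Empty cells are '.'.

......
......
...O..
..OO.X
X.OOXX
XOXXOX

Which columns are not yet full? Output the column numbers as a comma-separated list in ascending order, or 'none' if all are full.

col 0: top cell = '.' → open
col 1: top cell = '.' → open
col 2: top cell = '.' → open
col 3: top cell = '.' → open
col 4: top cell = '.' → open
col 5: top cell = '.' → open

Answer: 0,1,2,3,4,5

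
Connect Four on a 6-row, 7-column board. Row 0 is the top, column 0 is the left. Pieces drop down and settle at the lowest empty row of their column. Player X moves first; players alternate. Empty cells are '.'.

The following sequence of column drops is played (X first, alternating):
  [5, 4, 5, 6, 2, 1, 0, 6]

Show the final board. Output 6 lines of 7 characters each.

Answer: .......
.......
.......
.......
.....XO
XOX.OXO

Derivation:
Move 1: X drops in col 5, lands at row 5
Move 2: O drops in col 4, lands at row 5
Move 3: X drops in col 5, lands at row 4
Move 4: O drops in col 6, lands at row 5
Move 5: X drops in col 2, lands at row 5
Move 6: O drops in col 1, lands at row 5
Move 7: X drops in col 0, lands at row 5
Move 8: O drops in col 6, lands at row 4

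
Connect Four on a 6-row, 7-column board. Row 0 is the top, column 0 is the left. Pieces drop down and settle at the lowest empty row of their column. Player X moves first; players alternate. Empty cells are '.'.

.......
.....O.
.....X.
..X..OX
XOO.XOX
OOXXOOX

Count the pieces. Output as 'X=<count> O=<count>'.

X=9 O=9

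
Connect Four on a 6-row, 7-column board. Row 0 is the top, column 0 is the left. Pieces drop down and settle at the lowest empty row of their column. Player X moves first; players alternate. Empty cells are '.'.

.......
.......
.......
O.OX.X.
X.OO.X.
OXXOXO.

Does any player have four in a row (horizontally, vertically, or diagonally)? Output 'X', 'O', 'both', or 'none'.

none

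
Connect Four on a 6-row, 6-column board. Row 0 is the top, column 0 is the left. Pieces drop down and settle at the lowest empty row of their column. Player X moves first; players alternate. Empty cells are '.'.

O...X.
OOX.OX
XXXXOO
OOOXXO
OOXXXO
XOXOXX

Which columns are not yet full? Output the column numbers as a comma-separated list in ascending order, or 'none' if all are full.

col 0: top cell = 'O' → FULL
col 1: top cell = '.' → open
col 2: top cell = '.' → open
col 3: top cell = '.' → open
col 4: top cell = 'X' → FULL
col 5: top cell = '.' → open

Answer: 1,2,3,5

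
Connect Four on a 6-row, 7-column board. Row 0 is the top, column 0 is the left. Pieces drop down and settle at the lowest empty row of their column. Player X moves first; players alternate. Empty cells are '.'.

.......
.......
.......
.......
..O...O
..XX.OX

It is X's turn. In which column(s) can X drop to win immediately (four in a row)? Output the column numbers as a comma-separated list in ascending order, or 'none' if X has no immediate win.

Answer: none

Derivation:
col 0: drop X → no win
col 1: drop X → no win
col 2: drop X → no win
col 3: drop X → no win
col 4: drop X → no win
col 5: drop X → no win
col 6: drop X → no win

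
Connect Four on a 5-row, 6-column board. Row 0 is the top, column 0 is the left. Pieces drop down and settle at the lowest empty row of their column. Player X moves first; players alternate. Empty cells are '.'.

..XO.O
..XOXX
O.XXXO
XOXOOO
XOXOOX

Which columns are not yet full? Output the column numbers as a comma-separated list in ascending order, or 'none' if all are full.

Answer: 0,1,4

Derivation:
col 0: top cell = '.' → open
col 1: top cell = '.' → open
col 2: top cell = 'X' → FULL
col 3: top cell = 'O' → FULL
col 4: top cell = '.' → open
col 5: top cell = 'O' → FULL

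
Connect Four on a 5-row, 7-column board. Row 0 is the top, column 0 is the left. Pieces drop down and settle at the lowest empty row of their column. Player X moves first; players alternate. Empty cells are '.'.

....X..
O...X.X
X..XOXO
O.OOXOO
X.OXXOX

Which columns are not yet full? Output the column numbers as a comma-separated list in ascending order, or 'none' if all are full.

Answer: 0,1,2,3,5,6

Derivation:
col 0: top cell = '.' → open
col 1: top cell = '.' → open
col 2: top cell = '.' → open
col 3: top cell = '.' → open
col 4: top cell = 'X' → FULL
col 5: top cell = '.' → open
col 6: top cell = '.' → open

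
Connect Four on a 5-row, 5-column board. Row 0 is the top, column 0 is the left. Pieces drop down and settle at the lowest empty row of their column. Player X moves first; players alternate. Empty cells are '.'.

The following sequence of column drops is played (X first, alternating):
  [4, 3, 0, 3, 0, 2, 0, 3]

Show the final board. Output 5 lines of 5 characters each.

Move 1: X drops in col 4, lands at row 4
Move 2: O drops in col 3, lands at row 4
Move 3: X drops in col 0, lands at row 4
Move 4: O drops in col 3, lands at row 3
Move 5: X drops in col 0, lands at row 3
Move 6: O drops in col 2, lands at row 4
Move 7: X drops in col 0, lands at row 2
Move 8: O drops in col 3, lands at row 2

Answer: .....
.....
X..O.
X..O.
X.OOX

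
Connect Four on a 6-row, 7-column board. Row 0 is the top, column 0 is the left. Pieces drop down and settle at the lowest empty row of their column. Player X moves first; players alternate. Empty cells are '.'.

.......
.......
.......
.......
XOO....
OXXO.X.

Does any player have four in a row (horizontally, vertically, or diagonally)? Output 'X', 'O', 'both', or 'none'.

none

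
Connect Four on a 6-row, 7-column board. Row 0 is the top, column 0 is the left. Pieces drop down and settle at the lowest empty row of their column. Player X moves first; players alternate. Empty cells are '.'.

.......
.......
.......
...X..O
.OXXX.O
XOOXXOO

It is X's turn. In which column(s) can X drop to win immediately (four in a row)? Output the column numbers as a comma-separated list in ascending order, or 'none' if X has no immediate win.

col 0: drop X → no win
col 1: drop X → no win
col 2: drop X → no win
col 3: drop X → WIN!
col 4: drop X → no win
col 5: drop X → WIN!
col 6: drop X → no win

Answer: 3,5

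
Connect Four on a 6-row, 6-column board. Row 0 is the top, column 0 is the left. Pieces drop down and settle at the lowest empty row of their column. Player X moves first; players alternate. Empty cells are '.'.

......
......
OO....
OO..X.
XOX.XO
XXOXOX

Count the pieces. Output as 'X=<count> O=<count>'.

X=8 O=8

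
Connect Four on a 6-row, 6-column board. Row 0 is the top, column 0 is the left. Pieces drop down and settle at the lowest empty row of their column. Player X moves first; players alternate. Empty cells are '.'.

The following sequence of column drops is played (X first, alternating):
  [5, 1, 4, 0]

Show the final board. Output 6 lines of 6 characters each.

Answer: ......
......
......
......
......
OO..XX

Derivation:
Move 1: X drops in col 5, lands at row 5
Move 2: O drops in col 1, lands at row 5
Move 3: X drops in col 4, lands at row 5
Move 4: O drops in col 0, lands at row 5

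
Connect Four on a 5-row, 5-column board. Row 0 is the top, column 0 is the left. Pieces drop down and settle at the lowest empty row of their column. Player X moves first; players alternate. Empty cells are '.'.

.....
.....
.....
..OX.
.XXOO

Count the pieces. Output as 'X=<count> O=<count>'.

X=3 O=3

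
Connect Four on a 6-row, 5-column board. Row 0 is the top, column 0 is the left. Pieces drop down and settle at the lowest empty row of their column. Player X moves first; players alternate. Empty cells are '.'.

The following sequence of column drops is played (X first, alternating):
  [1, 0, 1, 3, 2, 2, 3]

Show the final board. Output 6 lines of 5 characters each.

Move 1: X drops in col 1, lands at row 5
Move 2: O drops in col 0, lands at row 5
Move 3: X drops in col 1, lands at row 4
Move 4: O drops in col 3, lands at row 5
Move 5: X drops in col 2, lands at row 5
Move 6: O drops in col 2, lands at row 4
Move 7: X drops in col 3, lands at row 4

Answer: .....
.....
.....
.....
.XOX.
OXXO.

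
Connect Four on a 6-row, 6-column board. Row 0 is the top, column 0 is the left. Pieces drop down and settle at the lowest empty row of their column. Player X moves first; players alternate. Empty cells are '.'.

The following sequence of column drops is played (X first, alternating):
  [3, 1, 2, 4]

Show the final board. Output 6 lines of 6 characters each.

Answer: ......
......
......
......
......
.OXXO.

Derivation:
Move 1: X drops in col 3, lands at row 5
Move 2: O drops in col 1, lands at row 5
Move 3: X drops in col 2, lands at row 5
Move 4: O drops in col 4, lands at row 5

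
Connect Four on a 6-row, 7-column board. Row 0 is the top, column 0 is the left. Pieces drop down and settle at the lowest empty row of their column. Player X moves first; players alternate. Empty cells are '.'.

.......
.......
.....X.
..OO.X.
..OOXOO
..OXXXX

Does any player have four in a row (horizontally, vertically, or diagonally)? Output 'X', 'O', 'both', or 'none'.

X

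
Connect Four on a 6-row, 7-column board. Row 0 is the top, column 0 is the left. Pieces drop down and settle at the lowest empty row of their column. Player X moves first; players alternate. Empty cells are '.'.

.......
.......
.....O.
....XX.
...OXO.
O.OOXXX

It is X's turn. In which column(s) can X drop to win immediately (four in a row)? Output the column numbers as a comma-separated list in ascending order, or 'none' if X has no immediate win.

col 0: drop X → no win
col 1: drop X → no win
col 2: drop X → no win
col 3: drop X → no win
col 4: drop X → WIN!
col 5: drop X → no win
col 6: drop X → no win

Answer: 4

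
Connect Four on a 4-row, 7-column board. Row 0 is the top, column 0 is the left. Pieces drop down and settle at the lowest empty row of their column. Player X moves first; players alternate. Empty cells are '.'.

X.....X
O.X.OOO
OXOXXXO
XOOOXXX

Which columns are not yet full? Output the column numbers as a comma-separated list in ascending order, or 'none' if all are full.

Answer: 1,2,3,4,5

Derivation:
col 0: top cell = 'X' → FULL
col 1: top cell = '.' → open
col 2: top cell = '.' → open
col 3: top cell = '.' → open
col 4: top cell = '.' → open
col 5: top cell = '.' → open
col 6: top cell = 'X' → FULL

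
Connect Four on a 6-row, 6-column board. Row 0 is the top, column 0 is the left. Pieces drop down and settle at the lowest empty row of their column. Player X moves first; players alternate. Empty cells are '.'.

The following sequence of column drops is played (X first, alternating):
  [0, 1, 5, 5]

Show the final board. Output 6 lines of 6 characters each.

Move 1: X drops in col 0, lands at row 5
Move 2: O drops in col 1, lands at row 5
Move 3: X drops in col 5, lands at row 5
Move 4: O drops in col 5, lands at row 4

Answer: ......
......
......
......
.....O
XO...X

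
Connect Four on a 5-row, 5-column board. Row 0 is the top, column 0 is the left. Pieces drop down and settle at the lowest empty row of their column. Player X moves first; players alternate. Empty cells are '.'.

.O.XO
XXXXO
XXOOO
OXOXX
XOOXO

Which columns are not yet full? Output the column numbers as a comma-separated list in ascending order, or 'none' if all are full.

Answer: 0,2

Derivation:
col 0: top cell = '.' → open
col 1: top cell = 'O' → FULL
col 2: top cell = '.' → open
col 3: top cell = 'X' → FULL
col 4: top cell = 'O' → FULL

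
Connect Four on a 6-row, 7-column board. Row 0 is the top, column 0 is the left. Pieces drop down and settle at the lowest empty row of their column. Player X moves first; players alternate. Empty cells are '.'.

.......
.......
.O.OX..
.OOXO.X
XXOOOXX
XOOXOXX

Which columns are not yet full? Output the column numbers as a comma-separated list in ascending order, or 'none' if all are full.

Answer: 0,1,2,3,4,5,6

Derivation:
col 0: top cell = '.' → open
col 1: top cell = '.' → open
col 2: top cell = '.' → open
col 3: top cell = '.' → open
col 4: top cell = '.' → open
col 5: top cell = '.' → open
col 6: top cell = '.' → open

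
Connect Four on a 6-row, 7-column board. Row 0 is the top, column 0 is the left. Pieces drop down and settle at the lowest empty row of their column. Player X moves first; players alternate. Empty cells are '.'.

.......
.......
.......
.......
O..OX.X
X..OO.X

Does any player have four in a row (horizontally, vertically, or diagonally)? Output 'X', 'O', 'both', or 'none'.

none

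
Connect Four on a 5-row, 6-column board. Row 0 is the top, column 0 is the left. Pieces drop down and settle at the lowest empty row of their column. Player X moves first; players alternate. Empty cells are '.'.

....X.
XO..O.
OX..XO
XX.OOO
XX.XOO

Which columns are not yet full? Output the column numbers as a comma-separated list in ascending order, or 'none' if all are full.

col 0: top cell = '.' → open
col 1: top cell = '.' → open
col 2: top cell = '.' → open
col 3: top cell = '.' → open
col 4: top cell = 'X' → FULL
col 5: top cell = '.' → open

Answer: 0,1,2,3,5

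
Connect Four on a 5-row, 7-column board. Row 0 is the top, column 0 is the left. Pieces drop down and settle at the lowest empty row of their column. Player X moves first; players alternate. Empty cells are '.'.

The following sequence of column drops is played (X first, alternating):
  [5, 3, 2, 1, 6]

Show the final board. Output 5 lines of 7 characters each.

Answer: .......
.......
.......
.......
.OXO.XX

Derivation:
Move 1: X drops in col 5, lands at row 4
Move 2: O drops in col 3, lands at row 4
Move 3: X drops in col 2, lands at row 4
Move 4: O drops in col 1, lands at row 4
Move 5: X drops in col 6, lands at row 4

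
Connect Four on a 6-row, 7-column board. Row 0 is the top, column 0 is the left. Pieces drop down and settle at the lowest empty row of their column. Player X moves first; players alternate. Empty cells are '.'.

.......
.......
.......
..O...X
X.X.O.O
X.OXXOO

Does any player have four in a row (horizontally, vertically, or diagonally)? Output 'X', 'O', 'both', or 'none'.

none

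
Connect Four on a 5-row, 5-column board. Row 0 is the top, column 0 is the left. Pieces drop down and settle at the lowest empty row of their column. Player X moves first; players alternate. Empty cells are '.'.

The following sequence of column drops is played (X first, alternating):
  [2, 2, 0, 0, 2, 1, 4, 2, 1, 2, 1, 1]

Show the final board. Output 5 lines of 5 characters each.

Answer: ..O..
.OO..
.XX..
OXO..
XOX.X

Derivation:
Move 1: X drops in col 2, lands at row 4
Move 2: O drops in col 2, lands at row 3
Move 3: X drops in col 0, lands at row 4
Move 4: O drops in col 0, lands at row 3
Move 5: X drops in col 2, lands at row 2
Move 6: O drops in col 1, lands at row 4
Move 7: X drops in col 4, lands at row 4
Move 8: O drops in col 2, lands at row 1
Move 9: X drops in col 1, lands at row 3
Move 10: O drops in col 2, lands at row 0
Move 11: X drops in col 1, lands at row 2
Move 12: O drops in col 1, lands at row 1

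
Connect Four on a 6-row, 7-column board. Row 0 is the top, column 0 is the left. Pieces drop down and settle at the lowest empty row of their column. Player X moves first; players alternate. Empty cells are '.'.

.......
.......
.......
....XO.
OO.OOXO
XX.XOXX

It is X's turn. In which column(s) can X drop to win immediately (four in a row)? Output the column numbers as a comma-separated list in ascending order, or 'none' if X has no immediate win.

Answer: 2

Derivation:
col 0: drop X → no win
col 1: drop X → no win
col 2: drop X → WIN!
col 3: drop X → no win
col 4: drop X → no win
col 5: drop X → no win
col 6: drop X → no win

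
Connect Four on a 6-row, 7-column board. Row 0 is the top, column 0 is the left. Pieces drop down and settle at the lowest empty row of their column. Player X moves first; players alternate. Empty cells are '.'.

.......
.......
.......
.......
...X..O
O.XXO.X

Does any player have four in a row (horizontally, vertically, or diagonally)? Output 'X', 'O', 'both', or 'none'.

none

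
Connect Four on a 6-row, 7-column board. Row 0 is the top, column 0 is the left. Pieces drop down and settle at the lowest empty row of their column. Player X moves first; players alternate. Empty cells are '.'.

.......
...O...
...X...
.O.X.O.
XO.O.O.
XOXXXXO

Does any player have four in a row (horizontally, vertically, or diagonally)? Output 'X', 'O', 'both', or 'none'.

X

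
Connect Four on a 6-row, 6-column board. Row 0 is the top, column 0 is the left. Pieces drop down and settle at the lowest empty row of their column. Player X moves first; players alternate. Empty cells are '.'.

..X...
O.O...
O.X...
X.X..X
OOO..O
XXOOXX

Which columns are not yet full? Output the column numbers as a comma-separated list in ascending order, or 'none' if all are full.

col 0: top cell = '.' → open
col 1: top cell = '.' → open
col 2: top cell = 'X' → FULL
col 3: top cell = '.' → open
col 4: top cell = '.' → open
col 5: top cell = '.' → open

Answer: 0,1,3,4,5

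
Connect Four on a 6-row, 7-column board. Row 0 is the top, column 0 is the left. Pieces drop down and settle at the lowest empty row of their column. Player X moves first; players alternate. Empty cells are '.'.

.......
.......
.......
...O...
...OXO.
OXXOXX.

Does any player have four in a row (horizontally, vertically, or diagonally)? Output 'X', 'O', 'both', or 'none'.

none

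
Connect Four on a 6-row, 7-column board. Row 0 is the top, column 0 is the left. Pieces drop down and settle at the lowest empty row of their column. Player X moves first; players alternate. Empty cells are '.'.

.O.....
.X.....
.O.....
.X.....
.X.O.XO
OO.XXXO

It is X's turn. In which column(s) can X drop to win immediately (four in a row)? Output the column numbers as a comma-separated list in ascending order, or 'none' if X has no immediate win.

col 0: drop X → no win
col 2: drop X → WIN!
col 3: drop X → no win
col 4: drop X → no win
col 5: drop X → no win
col 6: drop X → no win

Answer: 2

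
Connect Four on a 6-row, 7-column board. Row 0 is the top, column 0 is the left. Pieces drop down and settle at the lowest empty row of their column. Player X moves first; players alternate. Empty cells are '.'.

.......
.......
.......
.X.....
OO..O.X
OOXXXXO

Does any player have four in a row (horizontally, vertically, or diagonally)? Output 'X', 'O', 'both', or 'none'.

X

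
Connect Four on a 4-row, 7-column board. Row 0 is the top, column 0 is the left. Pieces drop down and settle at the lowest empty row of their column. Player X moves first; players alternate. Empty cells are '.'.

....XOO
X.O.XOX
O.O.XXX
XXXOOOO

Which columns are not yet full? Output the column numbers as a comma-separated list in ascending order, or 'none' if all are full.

col 0: top cell = '.' → open
col 1: top cell = '.' → open
col 2: top cell = '.' → open
col 3: top cell = '.' → open
col 4: top cell = 'X' → FULL
col 5: top cell = 'O' → FULL
col 6: top cell = 'O' → FULL

Answer: 0,1,2,3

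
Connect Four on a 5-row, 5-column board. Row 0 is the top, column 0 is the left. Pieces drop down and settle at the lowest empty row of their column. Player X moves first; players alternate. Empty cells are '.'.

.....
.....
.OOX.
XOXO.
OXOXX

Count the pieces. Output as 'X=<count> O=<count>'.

X=6 O=6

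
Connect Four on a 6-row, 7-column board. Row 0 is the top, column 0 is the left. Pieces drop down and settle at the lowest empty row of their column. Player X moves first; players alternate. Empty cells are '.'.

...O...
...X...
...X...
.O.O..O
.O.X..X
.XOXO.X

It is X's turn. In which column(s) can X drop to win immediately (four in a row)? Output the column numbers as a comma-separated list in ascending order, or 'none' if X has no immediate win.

Answer: none

Derivation:
col 0: drop X → no win
col 1: drop X → no win
col 2: drop X → no win
col 4: drop X → no win
col 5: drop X → no win
col 6: drop X → no win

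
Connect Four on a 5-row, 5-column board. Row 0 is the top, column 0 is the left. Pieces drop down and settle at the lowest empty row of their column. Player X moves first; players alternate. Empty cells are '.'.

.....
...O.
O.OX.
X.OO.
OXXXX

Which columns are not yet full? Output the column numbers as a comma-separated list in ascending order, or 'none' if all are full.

Answer: 0,1,2,3,4

Derivation:
col 0: top cell = '.' → open
col 1: top cell = '.' → open
col 2: top cell = '.' → open
col 3: top cell = '.' → open
col 4: top cell = '.' → open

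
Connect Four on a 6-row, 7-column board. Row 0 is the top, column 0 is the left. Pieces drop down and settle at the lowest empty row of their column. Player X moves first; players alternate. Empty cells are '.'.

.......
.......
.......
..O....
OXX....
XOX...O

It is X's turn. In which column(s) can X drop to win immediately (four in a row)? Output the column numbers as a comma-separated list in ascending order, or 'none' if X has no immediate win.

Answer: none

Derivation:
col 0: drop X → no win
col 1: drop X → no win
col 2: drop X → no win
col 3: drop X → no win
col 4: drop X → no win
col 5: drop X → no win
col 6: drop X → no win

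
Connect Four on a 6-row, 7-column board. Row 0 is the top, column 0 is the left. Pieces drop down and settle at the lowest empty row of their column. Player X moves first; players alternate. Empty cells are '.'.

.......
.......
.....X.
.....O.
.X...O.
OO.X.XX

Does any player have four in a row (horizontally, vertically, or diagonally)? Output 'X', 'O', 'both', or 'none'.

none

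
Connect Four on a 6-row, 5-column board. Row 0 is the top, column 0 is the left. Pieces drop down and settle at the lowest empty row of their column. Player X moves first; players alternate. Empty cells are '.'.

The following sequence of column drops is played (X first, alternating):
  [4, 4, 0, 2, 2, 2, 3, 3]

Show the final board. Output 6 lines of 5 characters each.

Answer: .....
.....
.....
..O..
..XOO
X.OXX

Derivation:
Move 1: X drops in col 4, lands at row 5
Move 2: O drops in col 4, lands at row 4
Move 3: X drops in col 0, lands at row 5
Move 4: O drops in col 2, lands at row 5
Move 5: X drops in col 2, lands at row 4
Move 6: O drops in col 2, lands at row 3
Move 7: X drops in col 3, lands at row 5
Move 8: O drops in col 3, lands at row 4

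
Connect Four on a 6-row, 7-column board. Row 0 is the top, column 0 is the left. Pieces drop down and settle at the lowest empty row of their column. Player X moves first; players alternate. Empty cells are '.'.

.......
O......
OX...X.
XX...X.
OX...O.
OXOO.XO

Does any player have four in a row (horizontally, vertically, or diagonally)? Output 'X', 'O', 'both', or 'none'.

X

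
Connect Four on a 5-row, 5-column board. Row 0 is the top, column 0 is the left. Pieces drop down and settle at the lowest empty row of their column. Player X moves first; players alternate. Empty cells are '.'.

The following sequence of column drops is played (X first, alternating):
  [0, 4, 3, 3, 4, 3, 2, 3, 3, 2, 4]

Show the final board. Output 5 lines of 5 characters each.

Move 1: X drops in col 0, lands at row 4
Move 2: O drops in col 4, lands at row 4
Move 3: X drops in col 3, lands at row 4
Move 4: O drops in col 3, lands at row 3
Move 5: X drops in col 4, lands at row 3
Move 6: O drops in col 3, lands at row 2
Move 7: X drops in col 2, lands at row 4
Move 8: O drops in col 3, lands at row 1
Move 9: X drops in col 3, lands at row 0
Move 10: O drops in col 2, lands at row 3
Move 11: X drops in col 4, lands at row 2

Answer: ...X.
...O.
...OX
..OOX
X.XXO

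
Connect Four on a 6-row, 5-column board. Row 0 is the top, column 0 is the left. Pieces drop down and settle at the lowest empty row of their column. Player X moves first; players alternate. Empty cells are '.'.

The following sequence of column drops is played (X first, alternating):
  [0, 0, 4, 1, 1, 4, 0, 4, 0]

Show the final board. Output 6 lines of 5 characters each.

Move 1: X drops in col 0, lands at row 5
Move 2: O drops in col 0, lands at row 4
Move 3: X drops in col 4, lands at row 5
Move 4: O drops in col 1, lands at row 5
Move 5: X drops in col 1, lands at row 4
Move 6: O drops in col 4, lands at row 4
Move 7: X drops in col 0, lands at row 3
Move 8: O drops in col 4, lands at row 3
Move 9: X drops in col 0, lands at row 2

Answer: .....
.....
X....
X...O
OX..O
XO..X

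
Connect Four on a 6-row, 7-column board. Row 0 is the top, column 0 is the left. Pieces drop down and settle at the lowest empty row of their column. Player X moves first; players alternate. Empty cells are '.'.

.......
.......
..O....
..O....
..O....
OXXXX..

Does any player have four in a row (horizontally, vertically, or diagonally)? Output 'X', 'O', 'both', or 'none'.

X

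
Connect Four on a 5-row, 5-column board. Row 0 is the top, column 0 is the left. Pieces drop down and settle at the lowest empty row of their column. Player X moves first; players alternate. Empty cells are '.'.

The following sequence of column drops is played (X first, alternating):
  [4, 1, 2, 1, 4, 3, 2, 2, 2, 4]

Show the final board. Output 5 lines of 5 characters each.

Move 1: X drops in col 4, lands at row 4
Move 2: O drops in col 1, lands at row 4
Move 3: X drops in col 2, lands at row 4
Move 4: O drops in col 1, lands at row 3
Move 5: X drops in col 4, lands at row 3
Move 6: O drops in col 3, lands at row 4
Move 7: X drops in col 2, lands at row 3
Move 8: O drops in col 2, lands at row 2
Move 9: X drops in col 2, lands at row 1
Move 10: O drops in col 4, lands at row 2

Answer: .....
..X..
..O.O
.OX.X
.OXOX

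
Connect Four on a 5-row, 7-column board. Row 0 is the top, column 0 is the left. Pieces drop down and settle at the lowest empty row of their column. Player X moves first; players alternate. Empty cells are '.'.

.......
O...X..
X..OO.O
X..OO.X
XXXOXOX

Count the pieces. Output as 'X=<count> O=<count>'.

X=9 O=8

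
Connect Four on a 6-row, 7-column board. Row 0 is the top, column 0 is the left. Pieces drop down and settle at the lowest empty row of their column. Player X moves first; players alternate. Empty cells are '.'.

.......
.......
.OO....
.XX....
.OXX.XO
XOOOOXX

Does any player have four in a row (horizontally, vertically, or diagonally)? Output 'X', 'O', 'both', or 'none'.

O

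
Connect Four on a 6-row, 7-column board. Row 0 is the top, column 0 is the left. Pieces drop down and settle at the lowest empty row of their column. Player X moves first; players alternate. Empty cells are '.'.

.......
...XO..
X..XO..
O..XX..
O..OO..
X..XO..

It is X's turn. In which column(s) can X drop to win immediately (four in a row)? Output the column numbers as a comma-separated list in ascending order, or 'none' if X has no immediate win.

col 0: drop X → no win
col 1: drop X → no win
col 2: drop X → no win
col 3: drop X → WIN!
col 4: drop X → no win
col 5: drop X → no win
col 6: drop X → no win

Answer: 3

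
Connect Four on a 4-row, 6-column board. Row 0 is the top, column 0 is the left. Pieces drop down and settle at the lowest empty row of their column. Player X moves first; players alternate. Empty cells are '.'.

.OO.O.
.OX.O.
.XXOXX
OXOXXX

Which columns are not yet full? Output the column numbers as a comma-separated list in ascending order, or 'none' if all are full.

col 0: top cell = '.' → open
col 1: top cell = 'O' → FULL
col 2: top cell = 'O' → FULL
col 3: top cell = '.' → open
col 4: top cell = 'O' → FULL
col 5: top cell = '.' → open

Answer: 0,3,5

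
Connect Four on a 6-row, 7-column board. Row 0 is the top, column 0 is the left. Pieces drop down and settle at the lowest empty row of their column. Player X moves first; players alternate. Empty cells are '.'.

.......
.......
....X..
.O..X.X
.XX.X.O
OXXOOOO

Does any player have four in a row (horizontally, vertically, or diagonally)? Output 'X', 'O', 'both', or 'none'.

O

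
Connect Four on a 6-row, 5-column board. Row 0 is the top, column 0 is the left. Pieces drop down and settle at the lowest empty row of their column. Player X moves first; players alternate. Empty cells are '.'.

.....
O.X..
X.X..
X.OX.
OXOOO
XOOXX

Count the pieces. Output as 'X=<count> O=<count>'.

X=9 O=8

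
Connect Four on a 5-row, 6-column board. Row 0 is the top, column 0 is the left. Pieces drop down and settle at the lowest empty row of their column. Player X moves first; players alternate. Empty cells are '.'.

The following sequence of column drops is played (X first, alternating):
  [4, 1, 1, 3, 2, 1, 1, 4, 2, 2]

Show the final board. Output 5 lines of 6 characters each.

Move 1: X drops in col 4, lands at row 4
Move 2: O drops in col 1, lands at row 4
Move 3: X drops in col 1, lands at row 3
Move 4: O drops in col 3, lands at row 4
Move 5: X drops in col 2, lands at row 4
Move 6: O drops in col 1, lands at row 2
Move 7: X drops in col 1, lands at row 1
Move 8: O drops in col 4, lands at row 3
Move 9: X drops in col 2, lands at row 3
Move 10: O drops in col 2, lands at row 2

Answer: ......
.X....
.OO...
.XX.O.
.OXOX.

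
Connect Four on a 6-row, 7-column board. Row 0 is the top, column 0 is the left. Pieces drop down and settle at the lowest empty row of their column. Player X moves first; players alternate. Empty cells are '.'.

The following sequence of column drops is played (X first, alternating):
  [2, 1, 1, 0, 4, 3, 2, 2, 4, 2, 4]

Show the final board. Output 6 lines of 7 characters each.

Move 1: X drops in col 2, lands at row 5
Move 2: O drops in col 1, lands at row 5
Move 3: X drops in col 1, lands at row 4
Move 4: O drops in col 0, lands at row 5
Move 5: X drops in col 4, lands at row 5
Move 6: O drops in col 3, lands at row 5
Move 7: X drops in col 2, lands at row 4
Move 8: O drops in col 2, lands at row 3
Move 9: X drops in col 4, lands at row 4
Move 10: O drops in col 2, lands at row 2
Move 11: X drops in col 4, lands at row 3

Answer: .......
.......
..O....
..O.X..
.XX.X..
OOXOX..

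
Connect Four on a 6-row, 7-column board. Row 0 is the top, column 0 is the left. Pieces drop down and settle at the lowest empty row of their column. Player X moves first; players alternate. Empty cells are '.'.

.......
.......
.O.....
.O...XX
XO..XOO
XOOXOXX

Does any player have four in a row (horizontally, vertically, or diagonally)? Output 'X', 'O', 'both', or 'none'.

O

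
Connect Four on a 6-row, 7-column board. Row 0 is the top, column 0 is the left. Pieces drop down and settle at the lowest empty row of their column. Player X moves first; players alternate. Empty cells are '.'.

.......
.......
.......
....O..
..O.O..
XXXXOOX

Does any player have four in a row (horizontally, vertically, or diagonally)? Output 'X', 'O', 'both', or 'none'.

X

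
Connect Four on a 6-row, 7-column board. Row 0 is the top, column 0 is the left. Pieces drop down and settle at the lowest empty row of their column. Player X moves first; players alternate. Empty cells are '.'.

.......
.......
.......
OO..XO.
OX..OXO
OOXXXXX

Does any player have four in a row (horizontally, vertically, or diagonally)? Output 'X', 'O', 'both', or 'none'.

X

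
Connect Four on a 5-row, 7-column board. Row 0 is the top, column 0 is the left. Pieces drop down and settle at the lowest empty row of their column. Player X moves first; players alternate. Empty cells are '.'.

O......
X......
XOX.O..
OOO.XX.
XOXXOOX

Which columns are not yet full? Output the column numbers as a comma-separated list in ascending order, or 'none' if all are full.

Answer: 1,2,3,4,5,6

Derivation:
col 0: top cell = 'O' → FULL
col 1: top cell = '.' → open
col 2: top cell = '.' → open
col 3: top cell = '.' → open
col 4: top cell = '.' → open
col 5: top cell = '.' → open
col 6: top cell = '.' → open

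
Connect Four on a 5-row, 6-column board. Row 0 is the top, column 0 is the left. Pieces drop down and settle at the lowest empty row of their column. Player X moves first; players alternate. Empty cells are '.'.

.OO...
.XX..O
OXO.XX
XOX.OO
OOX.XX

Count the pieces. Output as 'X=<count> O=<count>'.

X=10 O=10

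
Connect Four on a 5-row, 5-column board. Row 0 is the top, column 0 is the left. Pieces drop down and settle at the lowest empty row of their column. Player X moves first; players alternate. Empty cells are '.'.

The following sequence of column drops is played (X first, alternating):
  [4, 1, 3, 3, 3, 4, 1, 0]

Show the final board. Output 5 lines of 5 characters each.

Answer: .....
.....
...X.
.X.OO
OO.XX

Derivation:
Move 1: X drops in col 4, lands at row 4
Move 2: O drops in col 1, lands at row 4
Move 3: X drops in col 3, lands at row 4
Move 4: O drops in col 3, lands at row 3
Move 5: X drops in col 3, lands at row 2
Move 6: O drops in col 4, lands at row 3
Move 7: X drops in col 1, lands at row 3
Move 8: O drops in col 0, lands at row 4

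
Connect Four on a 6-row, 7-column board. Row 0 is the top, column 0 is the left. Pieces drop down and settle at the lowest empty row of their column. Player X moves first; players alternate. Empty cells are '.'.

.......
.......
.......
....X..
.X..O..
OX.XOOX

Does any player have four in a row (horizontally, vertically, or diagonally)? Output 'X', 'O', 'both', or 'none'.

none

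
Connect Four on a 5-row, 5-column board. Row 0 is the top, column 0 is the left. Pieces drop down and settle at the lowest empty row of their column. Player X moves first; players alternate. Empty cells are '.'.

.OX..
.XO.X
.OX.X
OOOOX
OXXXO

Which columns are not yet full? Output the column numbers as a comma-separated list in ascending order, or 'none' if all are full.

Answer: 0,3,4

Derivation:
col 0: top cell = '.' → open
col 1: top cell = 'O' → FULL
col 2: top cell = 'X' → FULL
col 3: top cell = '.' → open
col 4: top cell = '.' → open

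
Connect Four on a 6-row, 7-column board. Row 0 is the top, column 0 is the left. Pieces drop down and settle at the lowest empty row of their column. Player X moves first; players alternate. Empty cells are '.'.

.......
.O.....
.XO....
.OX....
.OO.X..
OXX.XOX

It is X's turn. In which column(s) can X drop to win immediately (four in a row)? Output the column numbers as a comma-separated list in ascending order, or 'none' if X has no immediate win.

col 0: drop X → no win
col 1: drop X → no win
col 2: drop X → no win
col 3: drop X → WIN!
col 4: drop X → no win
col 5: drop X → no win
col 6: drop X → no win

Answer: 3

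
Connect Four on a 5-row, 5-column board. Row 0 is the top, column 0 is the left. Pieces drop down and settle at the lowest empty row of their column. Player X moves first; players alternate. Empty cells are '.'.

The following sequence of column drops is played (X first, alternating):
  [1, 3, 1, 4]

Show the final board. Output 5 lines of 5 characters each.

Move 1: X drops in col 1, lands at row 4
Move 2: O drops in col 3, lands at row 4
Move 3: X drops in col 1, lands at row 3
Move 4: O drops in col 4, lands at row 4

Answer: .....
.....
.....
.X...
.X.OO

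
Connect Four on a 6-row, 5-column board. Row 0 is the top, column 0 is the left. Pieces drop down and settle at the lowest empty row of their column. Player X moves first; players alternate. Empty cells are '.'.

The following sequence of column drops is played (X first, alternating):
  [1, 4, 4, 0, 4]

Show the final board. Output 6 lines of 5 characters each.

Answer: .....
.....
.....
....X
....X
OX..O

Derivation:
Move 1: X drops in col 1, lands at row 5
Move 2: O drops in col 4, lands at row 5
Move 3: X drops in col 4, lands at row 4
Move 4: O drops in col 0, lands at row 5
Move 5: X drops in col 4, lands at row 3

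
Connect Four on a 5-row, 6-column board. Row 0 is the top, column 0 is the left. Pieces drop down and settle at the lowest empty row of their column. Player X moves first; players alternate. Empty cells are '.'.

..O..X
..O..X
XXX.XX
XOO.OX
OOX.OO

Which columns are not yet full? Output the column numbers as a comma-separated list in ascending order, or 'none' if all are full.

col 0: top cell = '.' → open
col 1: top cell = '.' → open
col 2: top cell = 'O' → FULL
col 3: top cell = '.' → open
col 4: top cell = '.' → open
col 5: top cell = 'X' → FULL

Answer: 0,1,3,4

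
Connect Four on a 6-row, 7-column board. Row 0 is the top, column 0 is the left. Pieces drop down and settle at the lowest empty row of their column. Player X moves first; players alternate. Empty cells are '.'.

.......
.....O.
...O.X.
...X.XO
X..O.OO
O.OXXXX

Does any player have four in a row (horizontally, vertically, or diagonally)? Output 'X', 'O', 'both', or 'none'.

X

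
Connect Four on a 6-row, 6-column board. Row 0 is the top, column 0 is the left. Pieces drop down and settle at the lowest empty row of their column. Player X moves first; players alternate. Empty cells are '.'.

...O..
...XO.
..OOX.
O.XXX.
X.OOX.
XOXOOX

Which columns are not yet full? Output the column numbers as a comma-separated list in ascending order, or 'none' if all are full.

col 0: top cell = '.' → open
col 1: top cell = '.' → open
col 2: top cell = '.' → open
col 3: top cell = 'O' → FULL
col 4: top cell = '.' → open
col 5: top cell = '.' → open

Answer: 0,1,2,4,5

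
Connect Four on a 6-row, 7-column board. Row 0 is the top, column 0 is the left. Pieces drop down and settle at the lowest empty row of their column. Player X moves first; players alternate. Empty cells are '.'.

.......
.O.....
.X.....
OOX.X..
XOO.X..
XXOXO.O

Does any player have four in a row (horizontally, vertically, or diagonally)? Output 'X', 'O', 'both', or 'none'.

none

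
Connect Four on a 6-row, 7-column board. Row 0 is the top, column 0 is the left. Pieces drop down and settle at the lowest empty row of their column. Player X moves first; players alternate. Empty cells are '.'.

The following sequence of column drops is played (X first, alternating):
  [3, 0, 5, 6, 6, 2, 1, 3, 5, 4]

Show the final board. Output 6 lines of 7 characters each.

Answer: .......
.......
.......
.......
...O.XX
OXOXOXO

Derivation:
Move 1: X drops in col 3, lands at row 5
Move 2: O drops in col 0, lands at row 5
Move 3: X drops in col 5, lands at row 5
Move 4: O drops in col 6, lands at row 5
Move 5: X drops in col 6, lands at row 4
Move 6: O drops in col 2, lands at row 5
Move 7: X drops in col 1, lands at row 5
Move 8: O drops in col 3, lands at row 4
Move 9: X drops in col 5, lands at row 4
Move 10: O drops in col 4, lands at row 5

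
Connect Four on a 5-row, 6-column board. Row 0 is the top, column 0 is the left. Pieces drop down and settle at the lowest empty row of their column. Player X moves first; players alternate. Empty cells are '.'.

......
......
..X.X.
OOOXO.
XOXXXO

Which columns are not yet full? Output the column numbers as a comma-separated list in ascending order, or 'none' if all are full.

col 0: top cell = '.' → open
col 1: top cell = '.' → open
col 2: top cell = '.' → open
col 3: top cell = '.' → open
col 4: top cell = '.' → open
col 5: top cell = '.' → open

Answer: 0,1,2,3,4,5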